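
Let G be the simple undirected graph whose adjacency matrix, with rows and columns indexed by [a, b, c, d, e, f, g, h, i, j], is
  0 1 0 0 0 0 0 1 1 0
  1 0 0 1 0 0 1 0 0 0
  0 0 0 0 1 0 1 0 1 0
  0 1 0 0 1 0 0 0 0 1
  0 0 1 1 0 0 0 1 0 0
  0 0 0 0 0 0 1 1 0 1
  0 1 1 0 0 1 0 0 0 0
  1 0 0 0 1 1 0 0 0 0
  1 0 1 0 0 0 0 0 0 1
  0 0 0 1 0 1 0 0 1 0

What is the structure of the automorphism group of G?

G is 3-regular on 10 vertices with no triangles and no 4-cycles (girth 5): this is the Petersen graph. Viewing the Petersen graph as the Kneser graph K(5,2) — vertices are 2-subsets of {1,…,5}, edges join disjoint pairs — its automorphisms are exactly the permutations of the 5-element set, so Aut ≅ S_5 of order 120.

S_5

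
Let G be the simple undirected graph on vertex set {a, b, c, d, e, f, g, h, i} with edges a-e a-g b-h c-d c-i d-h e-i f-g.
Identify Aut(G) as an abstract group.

Z_2

The degree sequence is [2, 1, 2, 2, 2, 1, 2, 2, 2]; the two degree-1 vertices b and f are the ends of a path, so G = P_9. A path has exactly one nontrivial symmetry — reversal — giving Aut(G) of order 2.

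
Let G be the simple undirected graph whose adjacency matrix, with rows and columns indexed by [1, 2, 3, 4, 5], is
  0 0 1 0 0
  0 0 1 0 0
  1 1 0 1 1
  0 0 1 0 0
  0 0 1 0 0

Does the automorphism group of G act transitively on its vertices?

Vertex 3 is the only vertex of degree 4, so every automorphism fixes it; G is not vertex-transitive.

No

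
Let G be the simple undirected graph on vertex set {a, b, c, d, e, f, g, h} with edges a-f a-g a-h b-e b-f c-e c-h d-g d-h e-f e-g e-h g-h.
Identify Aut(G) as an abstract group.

The degree sequence is [3, 2, 2, 2, 5, 3, 4, 5]. Checking the degree-preserving permutations of the vertex set shows that none except the identity preserves every edge, so Aut(G) is trivial.

{e}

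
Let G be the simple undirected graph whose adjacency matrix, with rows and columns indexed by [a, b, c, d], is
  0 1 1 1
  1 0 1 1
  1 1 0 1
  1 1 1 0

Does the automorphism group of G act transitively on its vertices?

All 4 vertices are pairwise adjacent: G = K_4. Any permutation of the 4 vertices preserves K_4, so Aut(K_4) = S_4 of order 4! = 24. This group acts transitively on the 4 vertices.

Yes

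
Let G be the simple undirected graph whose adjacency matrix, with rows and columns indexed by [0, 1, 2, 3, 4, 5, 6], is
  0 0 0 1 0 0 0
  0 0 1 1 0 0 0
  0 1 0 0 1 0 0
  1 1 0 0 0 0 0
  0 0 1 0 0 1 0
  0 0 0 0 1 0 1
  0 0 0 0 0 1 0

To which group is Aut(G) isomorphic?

The degree sequence is [1, 2, 2, 2, 2, 2, 1]; the two degree-1 vertices 0 and 6 are the ends of a path, so G = P_7. A path has exactly one nontrivial symmetry — reversal — giving Aut(G) of order 2.

Z_2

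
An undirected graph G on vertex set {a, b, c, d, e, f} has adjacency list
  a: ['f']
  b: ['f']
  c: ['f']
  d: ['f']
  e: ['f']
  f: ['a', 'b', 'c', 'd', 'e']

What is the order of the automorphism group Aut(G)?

Vertex f has degree 5 and every other vertex has degree 1, so G is the star K_{1,5} with centre f. The 5 leaves are pairwise interchangeable while the centre is fixed, giving Aut(G) = S_5.

120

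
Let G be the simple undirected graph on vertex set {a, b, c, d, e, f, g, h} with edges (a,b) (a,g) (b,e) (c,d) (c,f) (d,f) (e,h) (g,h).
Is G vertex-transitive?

No

G has two connected components, {a, b, e, g, h} and {c, d, f}; each is 2-regular, so G = C_5 ⊔ C_3. The orbit of a under Aut(G) is {a, b, e, g, h}, which does not contain c, so G is not vertex-transitive.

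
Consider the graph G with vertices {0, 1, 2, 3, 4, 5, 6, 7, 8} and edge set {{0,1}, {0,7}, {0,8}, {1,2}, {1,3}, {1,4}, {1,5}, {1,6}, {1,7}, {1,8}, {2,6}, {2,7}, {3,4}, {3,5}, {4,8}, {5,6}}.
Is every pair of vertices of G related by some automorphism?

Vertex 1 is the only vertex of degree 8, so every automorphism fixes it; G is not vertex-transitive.

No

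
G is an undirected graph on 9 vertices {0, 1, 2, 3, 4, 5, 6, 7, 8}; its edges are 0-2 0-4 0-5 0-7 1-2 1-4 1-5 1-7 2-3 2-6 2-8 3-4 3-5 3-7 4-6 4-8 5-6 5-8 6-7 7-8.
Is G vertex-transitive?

No

Automorphisms preserve degree, but G has vertices of degree 4 and vertices of degree 5; no automorphism maps one to the other, so G is not vertex-transitive.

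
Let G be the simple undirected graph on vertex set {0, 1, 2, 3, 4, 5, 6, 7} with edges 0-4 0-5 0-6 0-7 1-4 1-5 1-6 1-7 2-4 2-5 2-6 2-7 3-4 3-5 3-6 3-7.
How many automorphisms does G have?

1152

G is 4-regular and bipartite with parts {0, 1, 2, 3} and {4, 5, 6, 7} (each part is independent and every cross-pair is an edge), so G = K_{4,4}. Each part can be permuted independently (S_4 × S_4) and the two equal-size parts can also be swapped, giving (S_4 × S_4) ⋊ Z_2 of order 2·(4!)² = 1152.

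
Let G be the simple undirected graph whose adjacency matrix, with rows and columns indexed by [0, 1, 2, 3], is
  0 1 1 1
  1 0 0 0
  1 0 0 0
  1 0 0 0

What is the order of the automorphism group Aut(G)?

Vertex 0 has degree 3 and every other vertex has degree 1, so G is the star K_{1,3} with centre 0. The 3 leaves are pairwise interchangeable while the centre is fixed, giving Aut(G) = S_3.

6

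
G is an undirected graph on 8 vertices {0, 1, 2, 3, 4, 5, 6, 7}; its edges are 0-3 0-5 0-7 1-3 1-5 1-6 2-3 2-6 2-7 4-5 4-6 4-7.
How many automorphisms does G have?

G is 3-regular and bipartite on 2^3 = 8 vertices with girth 4; it is the hypercube graph Q_3. The symmetry group of the 3-cube is the hyperoctahedral group B_3 = Z_2 ≀ S_3, of order 2^3·3! = 48.

48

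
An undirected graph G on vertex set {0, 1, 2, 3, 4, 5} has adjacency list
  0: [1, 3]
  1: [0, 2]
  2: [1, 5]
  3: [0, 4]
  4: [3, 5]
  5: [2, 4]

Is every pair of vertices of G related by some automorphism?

Every vertex has degree 2 and the graph is connected, so G is the 6-cycle C_6. C_6 has 6 rotations and 6 reflections, so Aut(C_6) ≅ D_6 of order 12. This group acts transitively on the 6 vertices.

Yes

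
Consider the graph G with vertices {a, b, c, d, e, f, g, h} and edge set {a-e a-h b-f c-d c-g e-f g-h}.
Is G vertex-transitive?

Automorphisms preserve degree, but G has vertices of degree 1 and vertices of degree 2; no automorphism maps one to the other, so G is not vertex-transitive.

No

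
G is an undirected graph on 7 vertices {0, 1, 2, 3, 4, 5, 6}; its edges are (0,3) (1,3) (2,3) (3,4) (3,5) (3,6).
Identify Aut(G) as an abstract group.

S_6

Vertex 3 has degree 6 and every other vertex has degree 1, so G is the star K_{1,6} with centre 3. The 6 leaves are pairwise interchangeable while the centre is fixed, giving Aut(G) = S_6.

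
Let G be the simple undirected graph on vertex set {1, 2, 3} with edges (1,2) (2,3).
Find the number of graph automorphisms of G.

2

The degree sequence is [1, 2, 1]; the two degree-1 vertices 1 and 3 are the ends of a path, so G = P_3. The only nontrivial automorphism of a path is the end-to-end reflection, so Aut(G) ≅ Z_2.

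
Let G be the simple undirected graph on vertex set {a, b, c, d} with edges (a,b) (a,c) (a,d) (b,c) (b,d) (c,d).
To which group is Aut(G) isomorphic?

Every vertex has degree 3, so G is the complete graph K_4. Any permutation of the 4 vertices preserves K_4, so Aut(K_4) = S_4 of order 4! = 24.

S_4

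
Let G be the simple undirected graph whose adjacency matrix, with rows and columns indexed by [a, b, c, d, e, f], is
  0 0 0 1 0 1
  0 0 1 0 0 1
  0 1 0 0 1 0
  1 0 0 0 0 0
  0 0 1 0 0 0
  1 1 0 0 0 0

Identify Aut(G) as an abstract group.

the cyclic group of order 2

The degree sequence is [2, 2, 2, 1, 1, 2]; the two degree-1 vertices d and e are the ends of a path, so G = P_6. The only nontrivial automorphism of a path is the end-to-end reflection, so Aut(G) ≅ Z_2.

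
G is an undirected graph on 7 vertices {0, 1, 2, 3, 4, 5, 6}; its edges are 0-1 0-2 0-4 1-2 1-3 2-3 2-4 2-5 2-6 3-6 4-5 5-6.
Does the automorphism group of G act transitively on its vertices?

Vertex 2 is the only vertex of degree 6, so every automorphism fixes it; G is not vertex-transitive.

No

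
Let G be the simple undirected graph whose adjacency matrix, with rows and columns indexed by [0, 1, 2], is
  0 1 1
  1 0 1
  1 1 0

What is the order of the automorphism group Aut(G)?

6

Every vertex has degree 2, so G is the complete graph K_3. Any permutation of the 3 vertices preserves K_3, so Aut(K_3) = S_3 of order 3! = 6.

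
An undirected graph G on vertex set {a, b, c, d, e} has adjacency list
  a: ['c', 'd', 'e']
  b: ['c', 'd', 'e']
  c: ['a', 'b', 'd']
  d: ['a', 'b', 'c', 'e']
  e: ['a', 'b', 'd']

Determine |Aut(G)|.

8

Vertex d is the unique vertex of degree 4; the remaining 4 vertices each have degree 3 and induce a cycle, so G is the wheel on 5 vertices with hub d. With the hub fixed, the remaining symmetry is that of the rim cycle C_4, giving the dihedral group D_4.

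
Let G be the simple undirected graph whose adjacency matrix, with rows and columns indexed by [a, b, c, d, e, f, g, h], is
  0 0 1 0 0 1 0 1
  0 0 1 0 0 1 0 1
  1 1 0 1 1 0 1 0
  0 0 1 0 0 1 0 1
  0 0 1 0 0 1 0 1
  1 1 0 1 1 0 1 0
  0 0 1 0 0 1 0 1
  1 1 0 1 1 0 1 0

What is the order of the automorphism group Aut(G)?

The vertices split by degree into {c, f, h} (degree 5) and {a, b, d, e, g} (degree 3); every edge runs between the two parts, so G is the complete bipartite graph K_{3,5}. The parts have unequal sizes, so no automorphism swaps them; each part is permuted independently, giving S_5 × S_3 of order 5!·3! = 720.

720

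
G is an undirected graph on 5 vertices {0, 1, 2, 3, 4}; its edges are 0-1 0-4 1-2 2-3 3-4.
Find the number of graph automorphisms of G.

Every vertex has degree 2 and the graph is connected, so G is the 5-cycle C_5. C_5 has 5 rotations and 5 reflections, so Aut(C_5) ≅ D_5 of order 10.

10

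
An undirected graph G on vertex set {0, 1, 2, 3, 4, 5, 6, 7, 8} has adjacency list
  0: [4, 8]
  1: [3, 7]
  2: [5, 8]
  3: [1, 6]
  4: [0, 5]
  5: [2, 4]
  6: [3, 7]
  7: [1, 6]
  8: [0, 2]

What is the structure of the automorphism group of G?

D_4 × D_5

G has two connected components, {0, 2, 4, 5, 8} and {1, 3, 6, 7}; each is 2-regular, so G = C_5 ⊔ C_4. The components are non-isomorphic (different sizes), so Aut(G) = Aut(C_4) × Aut(C_5) = D_4 × D_5 of order 8·10 = 80.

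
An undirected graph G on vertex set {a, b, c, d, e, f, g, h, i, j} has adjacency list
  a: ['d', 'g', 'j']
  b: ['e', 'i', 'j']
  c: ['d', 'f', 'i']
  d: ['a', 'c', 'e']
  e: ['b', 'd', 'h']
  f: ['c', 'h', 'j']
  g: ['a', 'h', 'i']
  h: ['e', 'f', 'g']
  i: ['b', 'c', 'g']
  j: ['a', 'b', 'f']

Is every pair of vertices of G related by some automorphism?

Yes

G is 3-regular on 10 vertices with no triangles and no 4-cycles (girth 5): this is the Petersen graph. Viewing the Petersen graph as the Kneser graph K(5,2) — vertices are 2-subsets of {1,…,5}, edges join disjoint pairs — its automorphisms are exactly the permutations of the 5-element set, so Aut ≅ S_5 of order 120. This group acts transitively on the 10 vertices.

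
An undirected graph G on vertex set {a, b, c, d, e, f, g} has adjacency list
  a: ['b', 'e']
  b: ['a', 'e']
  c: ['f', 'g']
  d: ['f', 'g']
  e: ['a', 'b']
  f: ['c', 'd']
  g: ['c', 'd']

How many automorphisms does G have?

48

G has two connected components, {c, d, f, g} and {a, b, e}; each is 2-regular, so G = C_4 ⊔ C_3. The components are non-isomorphic (different sizes), so Aut(G) = Aut(C_4) × Aut(C_3) = D_4 × D_3 of order 8·6 = 48.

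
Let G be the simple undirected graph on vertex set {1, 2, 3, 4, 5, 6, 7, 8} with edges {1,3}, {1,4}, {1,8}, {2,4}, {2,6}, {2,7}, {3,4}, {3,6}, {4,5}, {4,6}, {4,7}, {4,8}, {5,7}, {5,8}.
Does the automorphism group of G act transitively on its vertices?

Vertex 4 is the only vertex of degree 7, so every automorphism fixes it; G is not vertex-transitive.

No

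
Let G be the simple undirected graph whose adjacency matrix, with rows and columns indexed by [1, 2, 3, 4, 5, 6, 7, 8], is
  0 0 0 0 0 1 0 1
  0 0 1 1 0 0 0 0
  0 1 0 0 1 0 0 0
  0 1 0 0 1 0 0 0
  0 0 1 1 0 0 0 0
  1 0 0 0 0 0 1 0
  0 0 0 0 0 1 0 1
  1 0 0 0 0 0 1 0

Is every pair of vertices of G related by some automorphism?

G has two connected components, {1, 6, 7, 8} and {2, 3, 4, 5}; each is 2-regular, so G = C_4 ⊔ C_4. Aut of a disjoint union of two copies of C_4 is the wreath product D_4 ≀ Z_2, of order 2·8² = 128. This group acts transitively on the 8 vertices.

Yes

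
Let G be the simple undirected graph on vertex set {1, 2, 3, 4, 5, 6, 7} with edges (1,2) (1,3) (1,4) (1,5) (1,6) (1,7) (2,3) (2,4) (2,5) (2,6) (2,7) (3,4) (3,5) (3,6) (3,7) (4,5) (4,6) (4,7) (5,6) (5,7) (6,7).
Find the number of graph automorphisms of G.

5040

Every vertex has degree 6, so G is the complete graph K_7. Any permutation of the 7 vertices preserves K_7, so Aut(K_7) = S_7 of order 7! = 5040.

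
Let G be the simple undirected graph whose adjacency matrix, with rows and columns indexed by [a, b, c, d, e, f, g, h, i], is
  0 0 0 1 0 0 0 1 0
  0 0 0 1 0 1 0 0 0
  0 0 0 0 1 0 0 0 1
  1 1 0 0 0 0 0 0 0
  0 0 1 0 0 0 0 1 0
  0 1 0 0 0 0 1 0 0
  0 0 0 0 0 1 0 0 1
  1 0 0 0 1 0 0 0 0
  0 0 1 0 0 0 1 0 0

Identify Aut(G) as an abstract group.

D_9

G is 2-regular and connected on 9 vertices, i.e. the cycle C_9. The automorphisms of the 9-cycle are exactly the symmetries of a regular 9-gon: the dihedral group D_9, |D_9| = 18.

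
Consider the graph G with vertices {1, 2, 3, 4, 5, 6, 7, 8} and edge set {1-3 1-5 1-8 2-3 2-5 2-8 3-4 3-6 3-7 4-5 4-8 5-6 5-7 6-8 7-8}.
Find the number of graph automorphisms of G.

720

The vertices split by degree into {3, 5, 8} (degree 5) and {1, 2, 4, 6, 7} (degree 3); every edge runs between the two parts, so G is the complete bipartite graph K_{3,5}. Automorphisms preserve the bipartition setwise (since the parts differ in size) and act as S_5 × S_3 within it; |Aut| = 720.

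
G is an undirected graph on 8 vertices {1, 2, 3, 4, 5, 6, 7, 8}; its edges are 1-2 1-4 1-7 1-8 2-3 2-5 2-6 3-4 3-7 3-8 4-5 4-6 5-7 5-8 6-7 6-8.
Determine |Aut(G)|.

G is 4-regular and bipartite with parts {2, 4, 7, 8} and {1, 3, 5, 6} (each part is independent and every cross-pair is an edge), so G = K_{4,4}. Aut(K_{4,4}) is the wreath product S_4 ≀ Z_2: permute within each part, then optionally swap the parts; |Aut| = 2·(4!)² = 1152.

1152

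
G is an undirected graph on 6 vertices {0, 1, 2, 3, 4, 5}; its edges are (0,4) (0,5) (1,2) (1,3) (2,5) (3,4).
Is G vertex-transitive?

Every vertex has degree 2 and the graph is connected, so G is the 6-cycle C_6. The automorphisms of the 6-cycle are exactly the symmetries of a regular 6-gon: the dihedral group D_6, |D_6| = 12. Under this action every vertex can be carried to every other, so G is vertex-transitive.

Yes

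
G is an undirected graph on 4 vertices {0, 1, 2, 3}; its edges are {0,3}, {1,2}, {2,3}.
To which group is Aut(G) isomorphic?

the cyclic group of order 2

The degree sequence is [1, 1, 2, 2]; the two degree-1 vertices 0 and 1 are the ends of a path, so G = P_4. A path has exactly one nontrivial symmetry — reversal — giving Aut(G) of order 2.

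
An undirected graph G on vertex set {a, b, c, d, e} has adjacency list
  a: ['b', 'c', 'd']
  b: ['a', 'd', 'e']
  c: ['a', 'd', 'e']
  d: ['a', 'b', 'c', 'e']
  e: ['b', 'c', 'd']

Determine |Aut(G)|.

Vertex d is the unique vertex of degree 4; the remaining 4 vertices each have degree 3 and induce a cycle, so G is the wheel on 5 vertices with hub d. With the hub fixed, the remaining symmetry is that of the rim cycle C_4, giving the dihedral group D_4.

8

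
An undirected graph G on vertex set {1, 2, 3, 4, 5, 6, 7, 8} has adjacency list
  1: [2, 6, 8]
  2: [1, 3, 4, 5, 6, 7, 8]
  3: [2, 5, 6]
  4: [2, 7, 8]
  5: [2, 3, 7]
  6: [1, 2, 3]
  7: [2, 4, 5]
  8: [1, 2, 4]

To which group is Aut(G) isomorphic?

Vertex 2 is the unique vertex of degree 7; the remaining 7 vertices each have degree 3 and induce a cycle, so G is the wheel on 8 vertices with hub 2. Every automorphism fixes the hub and acts on the rim 7-cycle, so Aut(G) ≅ Aut(C_7) = D_7 of order 14.

the dihedral group of order 14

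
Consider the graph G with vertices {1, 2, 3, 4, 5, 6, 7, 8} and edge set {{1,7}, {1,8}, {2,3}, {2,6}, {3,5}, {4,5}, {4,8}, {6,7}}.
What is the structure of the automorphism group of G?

D_8

Every vertex has degree 2 and the graph is connected, so G is the 8-cycle C_8. The automorphisms of the 8-cycle are exactly the symmetries of a regular 8-gon: the dihedral group D_8, |D_8| = 16.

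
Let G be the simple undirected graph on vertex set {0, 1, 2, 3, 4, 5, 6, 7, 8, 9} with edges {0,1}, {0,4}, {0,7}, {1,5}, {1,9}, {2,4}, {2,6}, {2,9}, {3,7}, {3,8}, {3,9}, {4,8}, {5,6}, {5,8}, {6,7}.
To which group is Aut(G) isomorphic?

the symmetric group S_5

G is 3-regular on 10 vertices with no triangles and no 4-cycles (girth 5): this is the Petersen graph. It is a classical fact that the Petersen graph has automorphism group S_5 (order 120), arising from its description as the Kneser graph K(5,2).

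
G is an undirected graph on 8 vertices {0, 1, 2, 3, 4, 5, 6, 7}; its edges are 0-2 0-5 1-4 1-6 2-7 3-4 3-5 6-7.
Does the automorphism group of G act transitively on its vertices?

Yes

Every vertex has degree 2 and the graph is connected, so G is the 8-cycle C_8. The automorphisms of the 8-cycle are exactly the symmetries of a regular 8-gon: the dihedral group D_8, |D_8| = 16. Under this action every vertex can be carried to every other, so G is vertex-transitive.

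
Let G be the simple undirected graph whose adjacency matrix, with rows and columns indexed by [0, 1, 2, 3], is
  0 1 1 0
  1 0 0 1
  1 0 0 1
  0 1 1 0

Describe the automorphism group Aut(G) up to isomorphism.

the dihedral group of order 8

G is 2-regular and bipartite on 2^2 = 4 vertices with girth 4; it is the hypercube graph Q_2. Aut(Q_2) consists of the signed permutations of the 2 coordinate axes: 2! permutations times 2^2 sign flips, so |Aut| = 2^2·2! = 8.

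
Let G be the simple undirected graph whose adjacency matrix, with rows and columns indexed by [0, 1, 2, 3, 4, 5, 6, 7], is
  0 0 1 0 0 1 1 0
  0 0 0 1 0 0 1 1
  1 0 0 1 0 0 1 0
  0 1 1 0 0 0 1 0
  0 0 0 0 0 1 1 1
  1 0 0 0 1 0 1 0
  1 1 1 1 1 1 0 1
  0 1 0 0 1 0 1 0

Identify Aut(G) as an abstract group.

Vertex 6 is the unique vertex of degree 7; the remaining 7 vertices each have degree 3 and induce a cycle, so G is the wheel on 8 vertices with hub 6. Every automorphism fixes the hub and acts on the rim 7-cycle, so Aut(G) ≅ Aut(C_7) = D_7 of order 14.

D_7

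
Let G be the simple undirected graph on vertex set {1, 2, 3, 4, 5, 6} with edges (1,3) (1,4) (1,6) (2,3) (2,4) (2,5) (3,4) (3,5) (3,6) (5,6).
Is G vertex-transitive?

No

Vertex 3 is the only vertex of degree 5, so every automorphism fixes it; G is not vertex-transitive.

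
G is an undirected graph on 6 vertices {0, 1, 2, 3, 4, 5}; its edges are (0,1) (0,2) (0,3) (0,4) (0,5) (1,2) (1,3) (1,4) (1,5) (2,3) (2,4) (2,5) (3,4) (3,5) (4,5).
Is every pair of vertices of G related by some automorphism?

Yes

Every vertex has degree 5, so G is the complete graph K_6. Any permutation of the 6 vertices preserves K_6, so Aut(K_6) = S_6 of order 6! = 720. This group acts transitively on the 6 vertices.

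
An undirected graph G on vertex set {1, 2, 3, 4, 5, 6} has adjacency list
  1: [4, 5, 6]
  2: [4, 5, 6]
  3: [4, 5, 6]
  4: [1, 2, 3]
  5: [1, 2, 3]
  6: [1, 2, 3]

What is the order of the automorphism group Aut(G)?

72

G is 3-regular and bipartite with parts {4, 5, 6} and {1, 2, 3} (each part is independent and every cross-pair is an edge), so G = K_{3,3}. Each part can be permuted independently (S_3 × S_3) and the two equal-size parts can also be swapped, giving (S_3 × S_3) ⋊ Z_2 of order 2·(3!)² = 72.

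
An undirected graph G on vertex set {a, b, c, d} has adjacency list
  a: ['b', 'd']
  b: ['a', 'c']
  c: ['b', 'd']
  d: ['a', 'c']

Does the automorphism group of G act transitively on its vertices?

Yes

G is 2-regular and bipartite on 2^2 = 4 vertices with girth 4; it is the hypercube graph Q_2. Aut(Q_2) consists of the signed permutations of the 2 coordinate axes: 2! permutations times 2^2 sign flips, so |Aut| = 2^2·2! = 8. Under this action every vertex can be carried to every other, so G is vertex-transitive.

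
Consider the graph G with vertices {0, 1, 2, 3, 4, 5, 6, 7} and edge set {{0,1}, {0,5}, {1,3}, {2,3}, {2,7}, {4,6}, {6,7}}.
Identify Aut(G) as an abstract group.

C_2

The degree sequence is [2, 2, 2, 2, 1, 1, 2, 2]; the two degree-1 vertices 4 and 5 are the ends of a path, so G = P_8. A path has exactly one nontrivial symmetry — reversal — giving Aut(G) of order 2.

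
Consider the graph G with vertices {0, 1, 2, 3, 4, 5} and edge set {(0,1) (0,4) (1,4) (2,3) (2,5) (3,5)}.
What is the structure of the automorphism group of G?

(D_3 × D_3) ⋊ Z_2

G has two connected components, {2, 3, 5} and {0, 1, 4}; each is 2-regular, so G = C_3 ⊔ C_3. Aut of a disjoint union of two copies of C_3 is the wreath product D_3 ≀ Z_2, of order 2·6² = 72.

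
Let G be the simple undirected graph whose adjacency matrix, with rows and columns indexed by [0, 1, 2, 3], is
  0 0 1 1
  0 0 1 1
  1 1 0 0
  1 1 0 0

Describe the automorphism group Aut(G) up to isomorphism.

S_2 ≀ Z_2

G is 2-regular and bipartite with parts {0, 1} and {2, 3} (each part is independent and every cross-pair is an edge), so G = K_{2,2}. Each part can be permuted independently (S_2 × S_2) and the two equal-size parts can also be swapped, giving (S_2 × S_2) ⋊ Z_2 of order 2·(2!)² = 8.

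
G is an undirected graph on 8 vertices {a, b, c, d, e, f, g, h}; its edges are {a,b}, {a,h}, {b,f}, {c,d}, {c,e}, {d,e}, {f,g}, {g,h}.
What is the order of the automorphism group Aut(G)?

G has two connected components, {a, b, f, g, h} and {c, d, e}; each is 2-regular, so G = C_5 ⊔ C_3. The components are non-isomorphic (different sizes), so Aut(G) = Aut(C_3) × Aut(C_5) = D_3 × D_5 of order 6·10 = 60.

60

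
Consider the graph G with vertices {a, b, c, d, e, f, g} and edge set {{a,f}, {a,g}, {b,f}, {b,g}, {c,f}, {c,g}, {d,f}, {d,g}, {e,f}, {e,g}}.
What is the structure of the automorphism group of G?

S_2 × S_5

The vertices split by degree into {f, g} (degree 5) and {a, b, c, d, e} (degree 2); every edge runs between the two parts, so G is the complete bipartite graph K_{2,5}. Automorphisms preserve the bipartition setwise (since the parts differ in size) and act as S_2 × S_5 within it; |Aut| = 240.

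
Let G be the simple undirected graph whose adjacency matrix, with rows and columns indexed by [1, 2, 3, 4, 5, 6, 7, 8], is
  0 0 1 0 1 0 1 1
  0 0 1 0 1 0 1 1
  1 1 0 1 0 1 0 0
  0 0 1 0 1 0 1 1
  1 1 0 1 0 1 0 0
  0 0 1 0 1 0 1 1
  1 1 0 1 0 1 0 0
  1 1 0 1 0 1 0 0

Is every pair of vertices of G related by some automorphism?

G is 4-regular and bipartite with parts {3, 5, 7, 8} and {1, 2, 4, 6} (each part is independent and every cross-pair is an edge), so G = K_{4,4}. Each part can be permuted independently (S_4 × S_4) and the two equal-size parts can also be swapped, giving (S_4 × S_4) ⋊ Z_2 of order 2·(4!)² = 1152. Under this action every vertex can be carried to every other, so G is vertex-transitive.

Yes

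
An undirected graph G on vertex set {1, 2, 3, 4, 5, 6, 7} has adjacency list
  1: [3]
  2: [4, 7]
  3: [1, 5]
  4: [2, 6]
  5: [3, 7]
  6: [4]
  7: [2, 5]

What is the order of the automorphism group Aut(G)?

2

The degree sequence is [1, 2, 2, 2, 2, 1, 2]; the two degree-1 vertices 1 and 6 are the ends of a path, so G = P_7. The only nontrivial automorphism of a path is the end-to-end reflection, so Aut(G) ≅ Z_2.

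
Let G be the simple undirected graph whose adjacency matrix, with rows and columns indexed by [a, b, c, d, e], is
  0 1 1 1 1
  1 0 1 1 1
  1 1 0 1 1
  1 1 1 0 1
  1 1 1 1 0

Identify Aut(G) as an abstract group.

Every vertex has degree 4, so G is the complete graph K_5. Every bijection on the vertex set is an automorphism of K_5; hence Aut(K_5) ≅ S_5, order 120.

the symmetric group on 5 letters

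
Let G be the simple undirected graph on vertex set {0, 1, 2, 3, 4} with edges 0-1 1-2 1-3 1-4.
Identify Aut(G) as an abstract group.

Vertex 1 has degree 4 and every other vertex has degree 1, so G is the star K_{1,4} with centre 1. The 4 leaves are pairwise interchangeable while the centre is fixed, giving Aut(G) = S_4.

the symmetric group on 4 letters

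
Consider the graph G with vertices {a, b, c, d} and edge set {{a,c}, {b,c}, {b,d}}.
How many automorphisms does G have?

The degree sequence is [1, 2, 2, 1]; the two degree-1 vertices a and d are the ends of a path, so G = P_4. A path has exactly one nontrivial symmetry — reversal — giving Aut(G) of order 2.

2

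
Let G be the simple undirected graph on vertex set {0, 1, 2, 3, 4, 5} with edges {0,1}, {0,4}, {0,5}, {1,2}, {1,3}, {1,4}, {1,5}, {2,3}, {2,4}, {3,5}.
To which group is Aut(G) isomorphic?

D_5

Vertex 1 is the unique vertex of degree 5; the remaining 5 vertices each have degree 3 and induce a cycle, so G is the wheel on 6 vertices with hub 1. With the hub fixed, the remaining symmetry is that of the rim cycle C_5, giving the dihedral group D_5.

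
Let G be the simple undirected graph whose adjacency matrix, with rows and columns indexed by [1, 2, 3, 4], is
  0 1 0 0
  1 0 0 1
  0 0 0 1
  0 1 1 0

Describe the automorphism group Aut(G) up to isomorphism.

C_2

The degree sequence is [1, 2, 1, 2]; the two degree-1 vertices 1 and 3 are the ends of a path, so G = P_4. A path has exactly one nontrivial symmetry — reversal — giving Aut(G) of order 2.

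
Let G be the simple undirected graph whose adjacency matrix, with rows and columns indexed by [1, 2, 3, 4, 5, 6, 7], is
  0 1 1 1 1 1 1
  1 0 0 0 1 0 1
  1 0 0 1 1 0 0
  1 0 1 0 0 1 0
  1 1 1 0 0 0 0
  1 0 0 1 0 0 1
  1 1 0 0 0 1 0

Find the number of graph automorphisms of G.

Vertex 1 is the unique vertex of degree 6; the remaining 6 vertices each have degree 3 and induce a cycle, so G is the wheel on 7 vertices with hub 1. Every automorphism fixes the hub and acts on the rim 6-cycle, so Aut(G) ≅ Aut(C_6) = D_6 of order 12.

12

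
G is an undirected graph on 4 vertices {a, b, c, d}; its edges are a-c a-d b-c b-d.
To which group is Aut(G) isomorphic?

G is 2-regular and bipartite on 2^2 = 4 vertices with girth 4; it is the hypercube graph Q_2. The symmetry group of the 2-cube is the hyperoctahedral group B_2 = Z_2 ≀ S_2, of order 2^2·2! = 8.

Z_2^2 ⋊ S_2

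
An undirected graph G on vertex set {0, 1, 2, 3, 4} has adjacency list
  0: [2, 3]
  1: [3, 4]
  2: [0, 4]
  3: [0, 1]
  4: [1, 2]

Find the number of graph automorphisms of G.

Every vertex has degree 2 and the graph is connected, so G is the 5-cycle C_5. C_5 has 5 rotations and 5 reflections, so Aut(C_5) ≅ D_5 of order 10.

10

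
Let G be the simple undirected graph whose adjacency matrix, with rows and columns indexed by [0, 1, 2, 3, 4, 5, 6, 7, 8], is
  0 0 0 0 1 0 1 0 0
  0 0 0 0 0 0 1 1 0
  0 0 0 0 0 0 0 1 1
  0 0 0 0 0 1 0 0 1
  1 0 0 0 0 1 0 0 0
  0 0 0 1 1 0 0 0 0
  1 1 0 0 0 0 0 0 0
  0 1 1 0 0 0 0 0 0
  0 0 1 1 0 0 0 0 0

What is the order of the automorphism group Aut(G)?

G is 2-regular and connected on 9 vertices, i.e. the cycle C_9. C_9 has 9 rotations and 9 reflections, so Aut(C_9) ≅ D_9 of order 18.

18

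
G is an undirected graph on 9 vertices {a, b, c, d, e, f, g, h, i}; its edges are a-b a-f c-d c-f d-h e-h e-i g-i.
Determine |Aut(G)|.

The degree sequence is [2, 1, 2, 2, 2, 2, 1, 2, 2]; the two degree-1 vertices b and g are the ends of a path, so G = P_9. A path has exactly one nontrivial symmetry — reversal — giving Aut(G) of order 2.

2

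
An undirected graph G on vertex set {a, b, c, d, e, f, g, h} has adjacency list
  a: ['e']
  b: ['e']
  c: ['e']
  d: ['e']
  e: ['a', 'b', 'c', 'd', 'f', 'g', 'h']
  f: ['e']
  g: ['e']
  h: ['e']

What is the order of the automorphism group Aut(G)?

Vertex e has degree 7 and every other vertex has degree 1, so G is the star K_{1,7} with centre e. The 7 leaves are pairwise interchangeable while the centre is fixed, giving Aut(G) = S_7.

5040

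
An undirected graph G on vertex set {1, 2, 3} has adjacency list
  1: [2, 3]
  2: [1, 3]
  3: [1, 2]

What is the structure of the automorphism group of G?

Every vertex has degree 2, so G is the complete graph K_3. Every bijection on the vertex set is an automorphism of K_3; hence Aut(K_3) ≅ S_3, order 6.

S_3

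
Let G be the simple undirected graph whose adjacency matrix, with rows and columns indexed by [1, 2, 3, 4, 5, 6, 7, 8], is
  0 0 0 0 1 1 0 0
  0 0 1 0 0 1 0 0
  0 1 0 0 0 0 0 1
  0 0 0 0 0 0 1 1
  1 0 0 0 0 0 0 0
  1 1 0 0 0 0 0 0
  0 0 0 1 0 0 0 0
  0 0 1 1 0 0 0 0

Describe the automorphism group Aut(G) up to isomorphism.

Z_2

The degree sequence is [2, 2, 2, 2, 1, 2, 1, 2]; the two degree-1 vertices 5 and 7 are the ends of a path, so G = P_8. A path has exactly one nontrivial symmetry — reversal — giving Aut(G) of order 2.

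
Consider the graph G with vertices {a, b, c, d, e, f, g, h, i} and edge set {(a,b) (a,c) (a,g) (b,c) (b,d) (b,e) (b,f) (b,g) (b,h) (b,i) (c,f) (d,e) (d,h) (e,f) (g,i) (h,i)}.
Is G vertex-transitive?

Vertex b is the only vertex of degree 8, so every automorphism fixes it; G is not vertex-transitive.

No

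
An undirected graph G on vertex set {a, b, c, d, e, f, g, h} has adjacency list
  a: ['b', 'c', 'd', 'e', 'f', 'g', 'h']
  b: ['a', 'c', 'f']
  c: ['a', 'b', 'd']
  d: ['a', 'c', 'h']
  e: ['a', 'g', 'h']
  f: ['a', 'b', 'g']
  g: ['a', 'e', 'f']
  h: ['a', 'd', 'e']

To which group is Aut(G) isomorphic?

Vertex a is the unique vertex of degree 7; the remaining 7 vertices each have degree 3 and induce a cycle, so G is the wheel on 8 vertices with hub a. With the hub fixed, the remaining symmetry is that of the rim cycle C_7, giving the dihedral group D_7.

D_7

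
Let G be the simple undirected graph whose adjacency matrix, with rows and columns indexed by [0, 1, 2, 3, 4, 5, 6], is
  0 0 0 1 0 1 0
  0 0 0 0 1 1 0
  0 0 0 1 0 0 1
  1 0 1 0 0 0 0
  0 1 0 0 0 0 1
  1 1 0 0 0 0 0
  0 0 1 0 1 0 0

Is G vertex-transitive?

Yes

G is 2-regular and connected on 7 vertices, i.e. the cycle C_7. The automorphisms of the 7-cycle are exactly the symmetries of a regular 7-gon: the dihedral group D_7, |D_7| = 14. This group acts transitively on the 7 vertices.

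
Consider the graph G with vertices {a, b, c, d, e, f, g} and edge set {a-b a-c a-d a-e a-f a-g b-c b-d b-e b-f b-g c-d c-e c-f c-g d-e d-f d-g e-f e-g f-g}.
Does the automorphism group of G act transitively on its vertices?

Yes

Every vertex has degree 6, so G is the complete graph K_7. Every bijection on the vertex set is an automorphism of K_7; hence Aut(K_7) ≅ S_7, order 5040. This group acts transitively on the 7 vertices.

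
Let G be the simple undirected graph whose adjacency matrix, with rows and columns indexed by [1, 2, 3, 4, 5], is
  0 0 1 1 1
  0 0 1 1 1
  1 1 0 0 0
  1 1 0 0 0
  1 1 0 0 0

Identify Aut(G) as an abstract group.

The vertices split by degree into {1, 2} (degree 3) and {3, 4, 5} (degree 2); every edge runs between the two parts, so G is the complete bipartite graph K_{2,3}. Automorphisms preserve the bipartition setwise (since the parts differ in size) and act as S_3 × S_2 within it; |Aut| = 12.

S_3 × S_2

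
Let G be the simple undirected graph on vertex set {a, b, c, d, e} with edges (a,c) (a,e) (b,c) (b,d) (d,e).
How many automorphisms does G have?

G is 2-regular and connected on 5 vertices, i.e. the cycle C_5. C_5 has 5 rotations and 5 reflections, so Aut(C_5) ≅ D_5 of order 10.

10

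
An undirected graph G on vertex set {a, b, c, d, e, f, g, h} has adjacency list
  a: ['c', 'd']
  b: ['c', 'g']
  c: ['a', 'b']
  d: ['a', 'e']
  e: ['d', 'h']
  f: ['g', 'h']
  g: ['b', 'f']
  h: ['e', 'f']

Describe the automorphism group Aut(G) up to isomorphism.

G is 2-regular and connected on 8 vertices, i.e. the cycle C_8. The automorphisms of the 8-cycle are exactly the symmetries of a regular 8-gon: the dihedral group D_8, |D_8| = 16.

D_8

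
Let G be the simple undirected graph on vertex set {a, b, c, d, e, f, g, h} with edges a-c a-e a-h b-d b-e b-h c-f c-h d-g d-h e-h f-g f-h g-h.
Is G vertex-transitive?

Vertex h is the only vertex of degree 7, so every automorphism fixes it; G is not vertex-transitive.

No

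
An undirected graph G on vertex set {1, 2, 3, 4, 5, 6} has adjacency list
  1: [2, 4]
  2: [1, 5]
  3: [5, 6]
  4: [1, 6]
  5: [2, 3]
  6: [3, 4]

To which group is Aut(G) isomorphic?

the dihedral group of order 12

G is 2-regular and connected on 6 vertices, i.e. the cycle C_6. C_6 has 6 rotations and 6 reflections, so Aut(C_6) ≅ D_6 of order 12.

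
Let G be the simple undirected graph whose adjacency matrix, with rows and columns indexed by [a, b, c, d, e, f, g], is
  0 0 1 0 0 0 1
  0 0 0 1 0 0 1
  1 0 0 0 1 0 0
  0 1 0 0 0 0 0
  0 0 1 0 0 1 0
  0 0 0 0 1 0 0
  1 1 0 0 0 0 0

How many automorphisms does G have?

The degree sequence is [2, 2, 2, 1, 2, 1, 2]; the two degree-1 vertices d and f are the ends of a path, so G = P_7. A path has exactly one nontrivial symmetry — reversal — giving Aut(G) of order 2.

2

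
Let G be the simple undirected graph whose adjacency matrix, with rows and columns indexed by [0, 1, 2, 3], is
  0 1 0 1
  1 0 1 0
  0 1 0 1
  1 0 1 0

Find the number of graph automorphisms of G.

8

G is 2-regular and bipartite with parts {0, 2} and {1, 3} (each part is independent and every cross-pair is an edge), so G = K_{2,2}. Aut(K_{2,2}) is the wreath product S_2 ≀ Z_2: permute within each part, then optionally swap the parts; |Aut| = 2·(2!)² = 8.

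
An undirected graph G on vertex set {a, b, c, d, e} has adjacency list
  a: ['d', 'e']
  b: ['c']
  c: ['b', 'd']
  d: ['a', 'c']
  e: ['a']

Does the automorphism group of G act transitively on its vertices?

Automorphisms preserve degree, but G has vertices of degree 1 and vertices of degree 2; no automorphism maps one to the other, so G is not vertex-transitive.

No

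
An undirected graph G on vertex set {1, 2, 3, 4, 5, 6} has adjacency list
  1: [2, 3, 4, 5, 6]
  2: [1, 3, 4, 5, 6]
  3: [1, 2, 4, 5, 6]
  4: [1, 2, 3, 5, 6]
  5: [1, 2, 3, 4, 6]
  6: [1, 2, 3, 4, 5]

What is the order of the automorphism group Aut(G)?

Every vertex has degree 5, so G is the complete graph K_6. Every bijection on the vertex set is an automorphism of K_6; hence Aut(K_6) ≅ S_6, order 720.

720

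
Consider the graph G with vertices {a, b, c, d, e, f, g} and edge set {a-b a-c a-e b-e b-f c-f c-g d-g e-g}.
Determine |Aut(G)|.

1

The degree sequence is [3, 3, 3, 1, 3, 2, 3]. Checking the degree-preserving permutations of the vertex set shows that none except the identity preserves every edge, so Aut(G) is trivial.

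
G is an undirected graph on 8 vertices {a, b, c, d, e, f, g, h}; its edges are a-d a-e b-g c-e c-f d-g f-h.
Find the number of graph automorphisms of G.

The degree sequence is [2, 1, 2, 2, 2, 2, 2, 1]; the two degree-1 vertices b and h are the ends of a path, so G = P_8. The only nontrivial automorphism of a path is the end-to-end reflection, so Aut(G) ≅ Z_2.

2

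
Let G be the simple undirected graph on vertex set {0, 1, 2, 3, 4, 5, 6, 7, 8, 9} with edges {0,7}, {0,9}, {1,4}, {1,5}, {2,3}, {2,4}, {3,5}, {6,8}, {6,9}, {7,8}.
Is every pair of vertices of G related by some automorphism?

Yes

G has two connected components, {1, 2, 3, 4, 5} and {0, 6, 7, 8, 9}; each is 2-regular, so G = C_5 ⊔ C_5. Aut of a disjoint union of two copies of C_5 is the wreath product D_5 ≀ Z_2, of order 2·10² = 200. This group acts transitively on the 10 vertices.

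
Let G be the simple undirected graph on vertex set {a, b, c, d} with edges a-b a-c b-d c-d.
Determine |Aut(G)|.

8

Every vertex has degree 2 and the graph is connected, so G is the 4-cycle C_4. The automorphisms of the 4-cycle are exactly the symmetries of a regular 4-gon: the dihedral group D_4, |D_4| = 8.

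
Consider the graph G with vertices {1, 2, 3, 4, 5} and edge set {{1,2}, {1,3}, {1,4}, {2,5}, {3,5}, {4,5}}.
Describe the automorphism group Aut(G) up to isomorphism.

S_2 × S_3

The vertices split by degree into {1, 5} (degree 3) and {2, 3, 4} (degree 2); every edge runs between the two parts, so G is the complete bipartite graph K_{2,3}. The parts have unequal sizes, so no automorphism swaps them; each part is permuted independently, giving S_2 × S_3 of order 2!·3! = 12.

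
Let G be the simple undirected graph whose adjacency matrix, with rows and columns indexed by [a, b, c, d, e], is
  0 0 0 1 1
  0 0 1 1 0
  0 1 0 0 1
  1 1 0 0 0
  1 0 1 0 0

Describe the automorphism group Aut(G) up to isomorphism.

G is 2-regular and connected on 5 vertices, i.e. the cycle C_5. The automorphisms of the 5-cycle are exactly the symmetries of a regular 5-gon: the dihedral group D_5, |D_5| = 10.

the dihedral group of order 10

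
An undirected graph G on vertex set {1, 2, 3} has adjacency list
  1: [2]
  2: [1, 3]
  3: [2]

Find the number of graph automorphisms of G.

2

The degree sequence is [1, 2, 1]; the two degree-1 vertices 1 and 3 are the ends of a path, so G = P_3. The only nontrivial automorphism of a path is the end-to-end reflection, so Aut(G) ≅ Z_2.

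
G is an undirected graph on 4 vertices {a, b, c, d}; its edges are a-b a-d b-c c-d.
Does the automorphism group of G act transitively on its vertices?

Yes

G is 2-regular and bipartite on 2^2 = 4 vertices with girth 4; it is the hypercube graph Q_2. The symmetry group of the 2-cube is the hyperoctahedral group B_2 = Z_2 ≀ S_2, of order 2^2·2! = 8. Under this action every vertex can be carried to every other, so G is vertex-transitive.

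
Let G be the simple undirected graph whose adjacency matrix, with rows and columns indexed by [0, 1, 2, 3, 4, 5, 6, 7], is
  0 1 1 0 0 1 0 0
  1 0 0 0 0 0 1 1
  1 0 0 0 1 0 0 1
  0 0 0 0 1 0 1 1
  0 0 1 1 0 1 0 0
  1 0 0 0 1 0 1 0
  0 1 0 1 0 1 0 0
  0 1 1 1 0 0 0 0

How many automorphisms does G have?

48

G is 3-regular and bipartite on 2^3 = 8 vertices with girth 4; it is the hypercube graph Q_3. Aut(Q_3) consists of the signed permutations of the 3 coordinate axes: 3! permutations times 2^3 sign flips, so |Aut| = 2^3·3! = 48.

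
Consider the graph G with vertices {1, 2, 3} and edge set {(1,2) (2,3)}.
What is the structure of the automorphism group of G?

The degree sequence is [1, 2, 1]; the two degree-1 vertices 1 and 3 are the ends of a path, so G = P_3. A path has exactly one nontrivial symmetry — reversal — giving Aut(G) of order 2.

the cyclic group of order 2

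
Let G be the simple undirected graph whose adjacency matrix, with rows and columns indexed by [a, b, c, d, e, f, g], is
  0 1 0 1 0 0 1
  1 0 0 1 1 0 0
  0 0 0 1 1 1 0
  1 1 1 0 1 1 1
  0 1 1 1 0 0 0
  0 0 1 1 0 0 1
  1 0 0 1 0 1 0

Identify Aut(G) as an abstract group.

Vertex d is the unique vertex of degree 6; the remaining 6 vertices each have degree 3 and induce a cycle, so G is the wheel on 7 vertices with hub d. With the hub fixed, the remaining symmetry is that of the rim cycle C_6, giving the dihedral group D_6.

the dihedral group of order 12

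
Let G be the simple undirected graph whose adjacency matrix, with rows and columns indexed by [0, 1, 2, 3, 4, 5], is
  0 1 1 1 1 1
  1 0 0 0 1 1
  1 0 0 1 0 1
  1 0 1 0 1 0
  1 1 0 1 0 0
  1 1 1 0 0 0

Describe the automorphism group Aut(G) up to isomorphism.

D_5

Vertex 0 is the unique vertex of degree 5; the remaining 5 vertices each have degree 3 and induce a cycle, so G is the wheel on 6 vertices with hub 0. With the hub fixed, the remaining symmetry is that of the rim cycle C_5, giving the dihedral group D_5.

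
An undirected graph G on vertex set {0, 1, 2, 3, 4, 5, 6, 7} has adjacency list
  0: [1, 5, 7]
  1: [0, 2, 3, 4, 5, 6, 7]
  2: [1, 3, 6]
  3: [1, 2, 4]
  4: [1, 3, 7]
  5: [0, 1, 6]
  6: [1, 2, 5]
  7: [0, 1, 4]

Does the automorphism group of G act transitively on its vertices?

Vertex 1 is the only vertex of degree 7, so every automorphism fixes it; G is not vertex-transitive.

No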